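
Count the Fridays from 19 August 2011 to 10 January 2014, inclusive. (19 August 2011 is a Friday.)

19 August 2011 is a Friday; the first Friday on or after it is 19 August 2011.
From 19 August 2011 to 10 January 2014: 134 + 366 + 365 + 10 = 875 days (rest of 2011, 2012, 2013, to 10 January 2014 in 2014).
875 ÷ 7 = 125 full weeks with remainder 0, so 125 more Fridays after the first → 126.

126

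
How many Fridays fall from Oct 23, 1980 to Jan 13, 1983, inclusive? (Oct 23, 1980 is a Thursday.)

Oct 23, 1980 is a Thursday; the first Friday on or after it is Oct 24, 1980 (1 day later).
From Oct 24, 1980 to Jan 13, 1983: 68 + 365 + 365 + 13 = 811 days (rest of 1980, 1981, 1982, to Jan 13, 1983 in 1983).
811 ÷ 7 = 115 full weeks with remainder 6, so 115 more Fridays after the first → 116.

116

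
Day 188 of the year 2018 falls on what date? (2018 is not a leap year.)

January has 31 days (188 − 31 = 157 remain).
February has 28 days (157 − 28 = 129 remain).
March has 31 days (129 − 31 = 98 remain).
April has 30 days (98 − 30 = 68 remain).
May has 31 days (68 − 31 = 37 remain).
June has 30 days (37 − 30 = 7 remain).
7 into July → July 7.

July 7, 2018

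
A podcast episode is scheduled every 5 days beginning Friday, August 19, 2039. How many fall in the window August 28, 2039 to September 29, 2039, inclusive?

Occurrences land 5·i days after August 19, 2039 for i = 0, 1, 2, …
August 28, 2039 is 9 days after the start; 9 ÷ 5 = 1 remainder 4; since the remainder is 4, round up to i = 2. First occurrence in the window: #3 on August 29, 2039 (2×5 = 10 days in).
September 29, 2039 is 41 days after the start; 41 ÷ 5 = 8 remainder 1. Last occurrence in the window: #9 on September 28, 2039.
Occurrences #3 through #9: 7 in total.

7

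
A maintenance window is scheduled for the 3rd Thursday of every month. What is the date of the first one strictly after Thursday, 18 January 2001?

15 February 2001

January 2001 starts on a Monday; its first Thursday is the 4th, so the 3rd Thursday is the 18th — 18 January 2001.
That is not after 18 January 2001, so look at February 2001.
February 2001 starts on a Thursday; its first Thursday is the 1st, so the 3rd Thursday is the 15th — 15 February 2001.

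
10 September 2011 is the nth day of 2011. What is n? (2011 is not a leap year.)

253

Days in months before September: 31 + 28 + 31 + 30 + 31 + 30 + 31 + 31 = 243.
Plus 10 days into September → day 253.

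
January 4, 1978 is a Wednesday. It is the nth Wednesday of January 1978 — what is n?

Day 4 falls in week ⌈4/7⌉ of the month.
Days 1–7 hold the 1st Wednesday, 8–14 the 2nd, 15–21 the 3rd, 22–28 the 4th, 29–31 the 5th.
4 is in the range for the 1st.

1st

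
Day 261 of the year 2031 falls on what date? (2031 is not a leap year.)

January has 31 days (261 − 31 = 230 remain).
February has 28 days (230 − 28 = 202 remain).
March has 31 days (202 − 31 = 171 remain).
April has 30 days (171 − 30 = 141 remain).
May has 31 days (141 − 31 = 110 remain).
June has 30 days (110 − 30 = 80 remain).
July has 31 days (80 − 31 = 49 remain).
August has 31 days (49 − 31 = 18 remain).
18 into September → September 18.

18 September 2031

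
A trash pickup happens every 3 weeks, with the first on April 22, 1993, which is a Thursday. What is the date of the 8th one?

The 8th occurrence is 7 intervals after the first: 7 × 21 = 147 days after April 22, 1993.
April has 30 days — 8 days to the end of April leaves 139.
May has 31 days (108 left).
June has 30 days (78 left).
July has 31 days (47 left).
August has 31 days (16 left).
16 days into September → September 16, 1993.

September 16, 1993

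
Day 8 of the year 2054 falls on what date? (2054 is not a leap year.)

2054-01-08

8 into January → January 8.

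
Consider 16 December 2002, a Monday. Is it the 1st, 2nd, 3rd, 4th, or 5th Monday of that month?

3rd

Day 16 falls in week ⌈16/7⌉ of the month.
Days 1–7 hold the 1st Monday, 8–14 the 2nd, 15–21 the 3rd, 22–28 the 4th, 29–31 the 5th.
16 is in the range for the 3rd.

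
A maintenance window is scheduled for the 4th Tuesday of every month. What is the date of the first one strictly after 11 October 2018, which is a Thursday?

23 October 2018

October 2018 starts on a Monday; its first Tuesday is the 2nd, so the 4th Tuesday is the 23rd — 23 October 2018.
23 October 2018 is after 11 October 2018, so that is the next one.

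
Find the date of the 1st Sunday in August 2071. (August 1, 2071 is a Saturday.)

2 August 2071

August 2071 begins on a Saturday, so the first Sunday is August 2 (1 day later).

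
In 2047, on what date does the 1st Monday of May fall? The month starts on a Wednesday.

6 May 2047

May 2047 begins on a Wednesday, so the first Monday is May 6 (5 days later).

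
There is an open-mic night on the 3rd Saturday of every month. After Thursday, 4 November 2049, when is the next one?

November 2049 starts on a Monday; its first Saturday is the 6th, so the 3rd Saturday is the 20th — 20 November 2049.
20 November 2049 is after 4 November 2049, so that is the next one.

20 November 2049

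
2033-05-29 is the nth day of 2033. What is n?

Days in months before May: 31 + 28 + 31 + 30 = 120.
Plus 29 days into May → day 149.

149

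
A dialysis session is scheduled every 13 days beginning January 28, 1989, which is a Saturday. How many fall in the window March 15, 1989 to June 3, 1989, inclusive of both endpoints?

Occurrences land 13·i days after January 28, 1989 for i = 0, 1, 2, …
March 15, 1989 is 46 days after the start; 46 ÷ 13 = 3 remainder 7; since the remainder is 7, round up to i = 4. First occurrence in the window: #5 on March 21, 1989 (4×13 = 52 days in).
June 3, 1989 is 126 days after the start; 126 ÷ 13 = 9 remainder 9. Last occurrence in the window: #10 on May 25, 1989.
Occurrences #5 through #10: 6 in total.

6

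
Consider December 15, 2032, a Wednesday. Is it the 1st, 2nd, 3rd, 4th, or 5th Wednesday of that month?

3rd

Day 15 falls in week ⌈15/7⌉ of the month.
Days 1–7 hold the 1st Wednesday, 8–14 the 2nd, 15–21 the 3rd, 22–28 the 4th, 29–31 the 5th.
15 is in the range for the 3rd.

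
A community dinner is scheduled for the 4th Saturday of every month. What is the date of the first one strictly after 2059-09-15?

2059-09-27

September 2059 starts on a Monday; its first Saturday is the 6th, so the 4th Saturday is the 27th — 2059-09-27.
2059-09-27 is after 2059-09-15, so that is the next one.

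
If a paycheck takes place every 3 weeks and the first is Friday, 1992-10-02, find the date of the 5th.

The 5th occurrence is 4 intervals after the first: 4 × 21 = 84 days after 1992-10-02.
October has 31 days — 29 days to the end of October leaves 55.
November has 30 days (25 left).
25 days into December → 1992-12-25.

1992-12-25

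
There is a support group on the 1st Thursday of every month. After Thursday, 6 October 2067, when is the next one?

3 November 2067

October 2067 starts on a Saturday, so its 1st Thursday is 6 October 2067 (5 days in).
That is not after 6 October 2067, so look at November 2067.
November 2067 starts on a Tuesday, so its 1st Thursday is 3 November 2067 (2 days in).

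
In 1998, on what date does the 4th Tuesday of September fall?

The first Tuesday of September 1998 is September 1.
The 4th Tuesday is 3 weeks later: 1 + 21 = 22.

1998-09-22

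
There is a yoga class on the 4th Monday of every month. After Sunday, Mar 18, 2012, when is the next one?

Mar 26, 2012

Mar 2012 starts on a Thursday; its first Monday is the 5th, so the 4th Monday is the 26th — Mar 26, 2012.
Mar 26, 2012 is after Mar 18, 2012, so that is the next one.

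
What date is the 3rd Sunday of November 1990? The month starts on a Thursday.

November 18, 1990

November 1990 begins on a Thursday, so the first Sunday is November 4 (3 days later).
The 3rd Sunday is 2 weeks later: 4 + 14 = 18.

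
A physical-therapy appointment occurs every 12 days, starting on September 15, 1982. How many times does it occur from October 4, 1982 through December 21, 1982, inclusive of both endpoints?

7

Occurrences land 12·i days after September 15, 1982 for i = 0, 1, 2, …
October 4, 1982 is 19 days after the start; 19 ÷ 12 = 1 remainder 7; since the remainder is 7, round up to i = 2. First occurrence in the window: #3 on October 9, 1982 (2×12 = 24 days in).
December 21, 1982 is 97 days after the start; 97 ÷ 12 = 8 remainder 1. Last occurrence in the window: #9 on December 20, 1982.
Occurrences #3 through #9: 7 in total.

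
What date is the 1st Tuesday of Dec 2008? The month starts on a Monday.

Dec 2, 2008

Dec 2008 begins on a Monday, so the first Tuesday is Dec 2 (1 day later).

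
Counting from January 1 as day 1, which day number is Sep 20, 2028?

264

Days in months before Sep: 31 + 29 + 31 + 30 + 31 + 30 + 31 + 31 = 244.
Plus 20 days into Sep → day 264.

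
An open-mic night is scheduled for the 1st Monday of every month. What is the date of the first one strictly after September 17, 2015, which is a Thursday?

September 2015 starts on a Tuesday, so its 1st Monday is September 7, 2015 (6 days in).
That is not after September 17, 2015, so look at October 2015.
October 2015 starts on a Thursday, so its 1st Monday is October 5, 2015 (4 days in).

October 5, 2015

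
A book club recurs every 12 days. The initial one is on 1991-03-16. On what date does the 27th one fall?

The 27th occurrence is 26 intervals after the first: 26 × 12 = 312 days after 1991-03-16.
March has 31 days — 15 days to the end of March leaves 297.
April has 30 days (267 left).
May has 31 days (236 left).
June has 30 days (206 left).
July has 31 days (175 left).
August has 31 days (144 left).
September has 30 days (114 left).
October has 31 days (83 left).
November has 30 days (53 left).
December has 31 days (22 left).
22 days into January → 1992-01-22.

1992-01-22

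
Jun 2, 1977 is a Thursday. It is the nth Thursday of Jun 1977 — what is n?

1st

Day 2 falls in week ⌈2/7⌉ of the month.
Days 1–7 hold the 1st Thursday, 8–14 the 2nd, 15–21 the 3rd, 22–28 the 4th, 29–31 the 5th.
2 is in the range for the 1st.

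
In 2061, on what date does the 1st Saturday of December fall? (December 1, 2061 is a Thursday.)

December 3, 2061

December 2061 begins on a Thursday, so the first Saturday is December 3 (2 days later).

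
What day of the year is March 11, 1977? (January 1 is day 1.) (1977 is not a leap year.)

Days in months before March: 31 + 28 = 59.
Plus 11 days into March → day 70.

70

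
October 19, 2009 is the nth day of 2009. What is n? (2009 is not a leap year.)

Days in months before October: 31 + 28 + 31 + 30 + 31 + 30 + 31 + 31 + 30 = 273.
Plus 19 days into October → day 292.

292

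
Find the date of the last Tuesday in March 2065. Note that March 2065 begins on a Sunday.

2065-03-31

March 2065 begins on a Sunday, so the first Tuesday is March 3 (2 days later).
March 2065 has 31 days. Adding weeks: 3, 10, 17, 24, 31 — the last one ≤ 31 is the 31st.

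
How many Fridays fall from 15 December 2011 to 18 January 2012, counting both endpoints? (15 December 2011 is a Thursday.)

5

15 December 2011 is a Thursday; the first Friday on or after it is 16 December 2011 (1 day later).
From 16 December 2011 to 18 January 2012: 15 + 18 = 33 days (rest of December, January).
33 ÷ 7 = 4 full weeks with remainder 5, so 4 more Fridays after the first → 5.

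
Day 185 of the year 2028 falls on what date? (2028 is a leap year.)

July 3, 2028

January has 31 days (185 − 31 = 154 remain).
February has 29 days (154 − 29 = 125 remain).
March has 31 days (125 − 31 = 94 remain).
April has 30 days (94 − 30 = 64 remain).
May has 31 days (64 − 31 = 33 remain).
June has 30 days (33 − 30 = 3 remain).
3 into July → July 3.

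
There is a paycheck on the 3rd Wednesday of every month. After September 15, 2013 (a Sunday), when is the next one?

September 2013 starts on a Sunday; its first Wednesday is the 4th, so the 3rd Wednesday is the 18th — September 18, 2013.
September 18, 2013 is after September 15, 2013, so that is the next one.

September 18, 2013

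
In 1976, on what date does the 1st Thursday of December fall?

1976-12-02

The first Thursday of December 1976 is December 2.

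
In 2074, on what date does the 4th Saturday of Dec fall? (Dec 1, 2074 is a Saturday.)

Dec 2074 begins on a Saturday, so the first Saturday is Dec 1.
The 4th Saturday is 3 weeks later: 1 + 21 = 22.

Dec 22, 2074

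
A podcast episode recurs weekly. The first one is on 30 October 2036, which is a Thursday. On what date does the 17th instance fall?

19 February 2037

The 17th occurrence is 16 intervals after the first: 16 × 7 = 112 days after 30 October 2036.
October has 31 days — 1 day to the end of October leaves 111.
November has 30 days (81 left).
December has 31 days (50 left).
January has 31 days (19 left).
19 days into February → 19 February 2037.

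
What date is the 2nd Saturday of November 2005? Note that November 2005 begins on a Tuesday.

November 2005 begins on a Tuesday, so the first Saturday is November 5 (4 days later).
The 2nd Saturday is 1 weeks later: 5 + 7 = 12.

November 12, 2005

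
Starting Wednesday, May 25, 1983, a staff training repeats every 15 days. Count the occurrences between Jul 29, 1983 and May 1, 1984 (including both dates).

Occurrences land 15·i days after May 25, 1983 for i = 0, 1, 2, …
Jul 29, 1983 is 65 days after the start; 65 ÷ 15 = 4 remainder 5; since the remainder is 5, round up to i = 5. First occurrence in the window: #6 on Aug 8, 1983 (5×15 = 75 days in).
May 1, 1984 is 342 days after the start; 342 ÷ 15 = 22 remainder 12. Last occurrence in the window: #23 on Apr 19, 1984.
Occurrences #6 through #23: 18 in total.

18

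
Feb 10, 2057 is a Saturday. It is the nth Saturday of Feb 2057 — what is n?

2nd

Day 10 falls in week ⌈10/7⌉ of the month.
Days 1–7 hold the 1st Saturday, 8–14 the 2nd, 15–21 the 3rd, 22–28 the 4th, 29–31 the 5th.
10 is in the range for the 2nd.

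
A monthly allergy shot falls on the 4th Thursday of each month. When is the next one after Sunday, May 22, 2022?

May 2022 starts on a Sunday; its first Thursday is the 5th, so the 4th Thursday is the 26th — May 26, 2022.
May 26, 2022 is after May 22, 2022, so that is the next one.

May 26, 2022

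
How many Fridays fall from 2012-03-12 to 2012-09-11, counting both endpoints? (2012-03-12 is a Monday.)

2012-03-12 is a Monday; the first Friday on or after it is 2012-03-16 (4 days later).
From 2012-03-16 to 2012-09-11: 15 + 30 + 31 + 30 + 31 + 31 + 11 = 179 days (rest of March, April, May, June, July, August, September).
179 ÷ 7 = 25 full weeks with remainder 4, so 25 more Fridays after the first → 26.

26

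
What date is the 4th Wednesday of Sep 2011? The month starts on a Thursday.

Sep 2011 begins on a Thursday, so the first Wednesday is Sep 7 (6 days later).
The 4th Wednesday is 3 weeks later: 7 + 21 = 28.

Sep 28, 2011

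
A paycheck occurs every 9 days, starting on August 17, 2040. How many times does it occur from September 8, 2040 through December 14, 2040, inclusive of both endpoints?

11

Occurrences land 9·i days after August 17, 2040 for i = 0, 1, 2, …
September 8, 2040 is 22 days after the start; 22 ÷ 9 = 2 remainder 4; since the remainder is 4, round up to i = 3. First occurrence in the window: #4 on September 13, 2040 (3×9 = 27 days in).
December 14, 2040 is 119 days after the start; 119 ÷ 9 = 13 remainder 2. Last occurrence in the window: #14 on December 12, 2040.
Occurrences #4 through #14: 11 in total.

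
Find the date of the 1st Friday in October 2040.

October 2040 begins on a Monday, so the first Friday is October 5 (4 days later).

October 5, 2040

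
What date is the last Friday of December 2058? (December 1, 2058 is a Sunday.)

2058-12-27

December 2058 begins on a Sunday, so the first Friday is December 6 (5 days later).
December 2058 has 31 days. Adding weeks: 6, 13, 20, 27 — the last one ≤ 31 is the 27th.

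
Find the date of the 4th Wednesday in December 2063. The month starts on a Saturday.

December 26, 2063

December 2063 begins on a Saturday, so the first Wednesday is December 5 (4 days later).
The 4th Wednesday is 3 weeks later: 5 + 21 = 26.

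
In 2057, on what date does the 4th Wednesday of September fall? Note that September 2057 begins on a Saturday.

2057-09-26

September 2057 begins on a Saturday, so the first Wednesday is September 5 (4 days later).
The 4th Wednesday is 3 weeks later: 5 + 21 = 26.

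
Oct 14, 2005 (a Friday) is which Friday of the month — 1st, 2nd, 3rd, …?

2nd

Day 14 falls in week ⌈14/7⌉ of the month.
Days 1–7 hold the 1st Friday, 8–14 the 2nd, 15–21 the 3rd, 22–28 the 4th, 29–31 the 5th.
14 is in the range for the 2nd.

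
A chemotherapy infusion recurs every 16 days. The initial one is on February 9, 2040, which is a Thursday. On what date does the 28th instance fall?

April 16, 2041

The 28th occurrence is 27 intervals after the first: 27 × 16 = 432 days after February 9, 2040.
February has 29 days — 20 days to the end of February leaves 412.
From end of February to end of 2040 is 306 days (106 left).
January has 31 days (75 left).
February has 28 days (47 left).
March has 31 days (16 left).
16 days into April → April 16, 2041.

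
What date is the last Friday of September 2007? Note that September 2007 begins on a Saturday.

September 2007 begins on a Saturday, so the first Friday is September 7 (6 days later).
September 2007 has 30 days. Adding weeks: 7, 14, 21, 28 — the last one ≤ 30 is the 28th.

28 September 2007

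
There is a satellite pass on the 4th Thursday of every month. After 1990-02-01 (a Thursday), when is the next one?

February 1990 starts on a Thursday; its first Thursday is the 1st, so the 4th Thursday is the 22nd — 1990-02-22.
1990-02-22 is after 1990-02-01, so that is the next one.

1990-02-22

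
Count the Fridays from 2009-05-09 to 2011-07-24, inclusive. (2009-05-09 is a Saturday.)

115

2009-05-09 is a Saturday; the first Friday on or after it is 2009-05-15 (6 days later).
From 2009-05-15 to 2011-07-24: 230 + 365 + 205 = 800 days (rest of 2009, 2010, to 2011-07-24 in 2011).
800 ÷ 7 = 114 full weeks with remainder 2, so 114 more Fridays after the first → 115.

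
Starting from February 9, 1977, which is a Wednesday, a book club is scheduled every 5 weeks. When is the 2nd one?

The 2nd occurrence is 1 interval after the first: 1 × 35 = 35 days after February 9, 1977.
February has 28 days — 19 days to the end of February leaves 16.
16 days into March → March 16, 1977.

March 16, 1977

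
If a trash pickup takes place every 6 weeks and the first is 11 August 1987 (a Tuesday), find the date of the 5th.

26 January 1988

The 5th occurrence is 4 intervals after the first: 4 × 42 = 168 days after 11 August 1987.
August has 31 days — 20 days to the end of August leaves 148.
September has 30 days (118 left).
October has 31 days (87 left).
November has 30 days (57 left).
December has 31 days (26 left).
26 days into January → 26 January 1988.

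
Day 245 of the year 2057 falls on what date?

Sep 2, 2057

Jan has 31 days (245 − 31 = 214 remain).
Feb has 28 days (214 − 28 = 186 remain).
Mar has 31 days (186 − 31 = 155 remain).
Apr has 30 days (155 − 30 = 125 remain).
May has 31 days (125 − 31 = 94 remain).
Jun has 30 days (94 − 30 = 64 remain).
Jul has 31 days (64 − 31 = 33 remain).
Aug has 31 days (33 − 31 = 2 remain).
2 into Sep → Sep 2.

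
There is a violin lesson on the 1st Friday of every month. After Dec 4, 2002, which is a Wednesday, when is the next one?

Dec 6, 2002

Dec 2002 starts on a Sunday, so its 1st Friday is Dec 6, 2002 (5 days in).
Dec 6, 2002 is after Dec 4, 2002, so that is the next one.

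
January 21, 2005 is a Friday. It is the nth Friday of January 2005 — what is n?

3rd

Day 21 falls in week ⌈21/7⌉ of the month.
Days 1–7 hold the 1st Friday, 8–14 the 2nd, 15–21 the 3rd, 22–28 the 4th, 29–31 the 5th.
21 is in the range for the 3rd.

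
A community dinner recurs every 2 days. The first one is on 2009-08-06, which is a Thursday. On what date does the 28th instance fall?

2009-09-29

The 28th occurrence is 27 intervals after the first: 27 × 2 = 54 days after 2009-08-06.
August has 31 days — 25 days to the end of August leaves 29.
29 days into September → 2009-09-29.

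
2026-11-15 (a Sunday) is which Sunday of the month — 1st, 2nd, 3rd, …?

Day 15 falls in week ⌈15/7⌉ of the month.
Days 1–7 hold the 1st Sunday, 8–14 the 2nd, 15–21 the 3rd, 22–28 the 4th, 29–31 the 5th.
15 is in the range for the 3rd.

3rd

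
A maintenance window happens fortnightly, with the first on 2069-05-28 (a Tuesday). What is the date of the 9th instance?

The 9th occurrence is 8 intervals after the first: 8 × 14 = 112 days after 2069-05-28.
May has 31 days — 3 days to the end of May leaves 109.
June has 30 days (79 left).
July has 31 days (48 left).
August has 31 days (17 left).
17 days into September → 2069-09-17.

2069-09-17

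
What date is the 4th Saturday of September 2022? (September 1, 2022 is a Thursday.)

September 2022 begins on a Thursday, so the first Saturday is September 3 (2 days later).
The 4th Saturday is 3 weeks later: 3 + 21 = 24.

24 September 2022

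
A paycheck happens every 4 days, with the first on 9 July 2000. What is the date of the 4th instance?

21 July 2000

The 4th occurrence is 3 intervals after the first: 3 × 4 = 12 days after 9 July 2000.
12 days later is 21 July 2000.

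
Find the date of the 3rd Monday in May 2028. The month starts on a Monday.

May 2028 begins on a Monday, so the first Monday is May 1.
The 3rd Monday is 2 weeks later: 1 + 14 = 15.

2028-05-15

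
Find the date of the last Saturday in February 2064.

The first Saturday of February 2064 is February 2.
February 2064 has 29 days. Adding weeks: 2, 9, 16, 23 — the last one ≤ 29 is the 23rd.

23 February 2064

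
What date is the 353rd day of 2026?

2026-12-19

January has 31 days (353 − 31 = 322 remain).
February has 28 days (322 − 28 = 294 remain).
March has 31 days (294 − 31 = 263 remain).
April has 30 days (263 − 30 = 233 remain).
May has 31 days (233 − 31 = 202 remain).
June has 30 days (202 − 30 = 172 remain).
July has 31 days (172 − 31 = 141 remain).
August has 31 days (141 − 31 = 110 remain).
September has 30 days (110 − 30 = 80 remain).
October has 31 days (80 − 31 = 49 remain).
November has 30 days (49 − 30 = 19 remain).
19 into December → December 19.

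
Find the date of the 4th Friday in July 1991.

July 26, 1991

July 1991 begins on a Monday, so the first Friday is July 5 (4 days later).
The 4th Friday is 3 weeks later: 5 + 21 = 26.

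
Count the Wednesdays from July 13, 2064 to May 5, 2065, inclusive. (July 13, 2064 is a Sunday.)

42

July 13, 2064 is a Sunday; the first Wednesday on or after it is July 16, 2064 (3 days later).
From July 16, 2064 to May 5, 2065: 15 + 31 + 30 + 31 + 30 + 31 + 31 + 28 + 31 + 30 + 5 = 293 days (rest of July, August, September, October, November, December, January, February, March, April, May).
293 ÷ 7 = 41 full weeks with remainder 6, so 41 more Wednesdays after the first → 42.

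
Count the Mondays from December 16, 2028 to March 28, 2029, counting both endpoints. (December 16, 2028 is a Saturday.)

15

December 16, 2028 is a Saturday; the first Monday on or after it is December 18, 2028 (2 days later).
From December 18, 2028 to March 28, 2029: 13 + 31 + 28 + 28 = 100 days (rest of December, January, February, March).
100 ÷ 7 = 14 full weeks with remainder 2, so 14 more Mondays after the first → 15.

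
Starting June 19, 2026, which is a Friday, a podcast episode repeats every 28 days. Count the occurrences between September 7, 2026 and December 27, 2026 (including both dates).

Occurrences land 28·i days after June 19, 2026 for i = 0, 1, 2, …
September 7, 2026 is 80 days after the start; 80 ÷ 28 = 2 remainder 24; since the remainder is 24, round up to i = 3. First occurrence in the window: #4 on September 11, 2026 (3×28 = 84 days in).
December 27, 2026 is 191 days after the start; 191 ÷ 28 = 6 remainder 23. Last occurrence in the window: #7 on December 4, 2026.
Occurrences #4 through #7: 4 in total.

4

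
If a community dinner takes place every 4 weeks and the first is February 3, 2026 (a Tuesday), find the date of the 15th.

The 15th occurrence is 14 intervals after the first: 14 × 28 = 392 days after February 3, 2026.
February has 28 days — 25 days to the end of February leaves 367.
March has 31 days (336 left).
April has 30 days (306 left).
May has 31 days (275 left).
June has 30 days (245 left).
July has 31 days (214 left).
August has 31 days (183 left).
September has 30 days (153 left).
October has 31 days (122 left).
November has 30 days (92 left).
December has 31 days (61 left).
January has 31 days (30 left).
February has 28 days (2 left).
2 days into March → March 2, 2027.

March 2, 2027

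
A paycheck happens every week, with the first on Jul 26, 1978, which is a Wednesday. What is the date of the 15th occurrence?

The 15th occurrence is 14 intervals after the first: 14 × 7 = 98 days after Jul 26, 1978.
Jul has 31 days — 5 days to the end of Jul leaves 93.
Aug has 31 days (62 left).
Sep has 30 days (32 left).
Oct has 31 days (1 left).
1 day into Nov → Nov 1, 1978.

Nov 1, 1978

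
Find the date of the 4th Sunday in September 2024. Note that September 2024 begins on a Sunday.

2024-09-22

September 2024 begins on a Sunday, so the first Sunday is September 1.
The 4th Sunday is 3 weeks later: 1 + 21 = 22.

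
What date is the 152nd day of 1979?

June 1, 1979

January has 31 days (152 − 31 = 121 remain).
February has 28 days (121 − 28 = 93 remain).
March has 31 days (93 − 31 = 62 remain).
April has 30 days (62 − 30 = 32 remain).
May has 31 days (32 − 31 = 1 remain).
1 into June → June 1.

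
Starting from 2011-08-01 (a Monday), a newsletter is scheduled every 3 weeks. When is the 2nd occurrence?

The 2nd occurrence is 1 interval after the first: 1 × 21 = 21 days after 2011-08-01.
21 days later is 2011-08-22.

2011-08-22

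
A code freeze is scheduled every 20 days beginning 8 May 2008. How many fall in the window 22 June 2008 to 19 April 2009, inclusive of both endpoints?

15

Occurrences land 20·i days after 8 May 2008 for i = 0, 1, 2, …
22 June 2008 is 45 days after the start; 45 ÷ 20 = 2 remainder 5; since the remainder is 5, round up to i = 3. First occurrence in the window: #4 on 7 July 2008 (3×20 = 60 days in).
19 April 2009 is 346 days after the start; 346 ÷ 20 = 17 remainder 6. Last occurrence in the window: #18 on 13 April 2009.
Occurrences #4 through #18: 15 in total.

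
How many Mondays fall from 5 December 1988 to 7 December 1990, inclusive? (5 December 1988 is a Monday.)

105

5 December 1988 is a Monday; the first Monday on or after it is 5 December 1988.
From 5 December 1988 to 7 December 1990: 26 + 365 + 341 = 732 days (rest of 1988, 1989, to 7 December 1990 in 1990).
732 ÷ 7 = 104 full weeks with remainder 4, so 104 more Mondays after the first → 105.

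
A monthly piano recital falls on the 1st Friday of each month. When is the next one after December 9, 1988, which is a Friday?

January 6, 1989

December 1988 starts on a Thursday, so its 1st Friday is December 2, 1988 (1 day in).
That is not after December 9, 1988, so look at January 1989.
January 1989 starts on a Sunday, so its 1st Friday is January 6, 1989 (5 days in).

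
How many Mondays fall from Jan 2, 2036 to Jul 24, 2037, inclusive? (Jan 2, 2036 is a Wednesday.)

81

Jan 2, 2036 is a Wednesday; the first Monday on or after it is Jan 7, 2036 (5 days later).
From Jan 7, 2036 to Jul 24, 2037: 359 + 205 = 564 days (rest of 2036, to Jul 24, 2037 in 2037).
564 ÷ 7 = 80 full weeks with remainder 4, so 80 more Mondays after the first → 81.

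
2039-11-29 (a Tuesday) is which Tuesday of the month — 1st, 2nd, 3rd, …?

5th

Day 29 falls in week ⌈29/7⌉ of the month.
Days 1–7 hold the 1st Tuesday, 8–14 the 2nd, 15–21 the 3rd, 22–28 the 4th, 29–31 the 5th.
29 is in the range for the 5th.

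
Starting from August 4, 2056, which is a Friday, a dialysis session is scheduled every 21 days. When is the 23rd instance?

November 9, 2057

The 23rd occurrence is 22 intervals after the first: 22 × 21 = 462 days after August 4, 2056.
August has 31 days — 27 days to the end of August leaves 435.
From end of August to end of 2056 is 122 days (313 left).
January has 31 days (282 left).
February has 28 days (254 left).
March has 31 days (223 left).
April has 30 days (193 left).
May has 31 days (162 left).
June has 30 days (132 left).
July has 31 days (101 left).
August has 31 days (70 left).
September has 30 days (40 left).
October has 31 days (9 left).
9 days into November → November 9, 2057.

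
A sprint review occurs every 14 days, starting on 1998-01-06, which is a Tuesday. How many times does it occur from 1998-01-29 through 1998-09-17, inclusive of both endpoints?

Occurrences land 14·i days after 1998-01-06 for i = 0, 1, 2, …
1998-01-29 is 23 days after the start; 23 ÷ 14 = 1 remainder 9; since the remainder is 9, round up to i = 2. First occurrence in the window: #3 on 1998-02-03 (2×14 = 28 days in).
1998-09-17 is 254 days after the start; 254 ÷ 14 = 18 remainder 2. Last occurrence in the window: #19 on 1998-09-15.
Occurrences #3 through #19: 17 in total.

17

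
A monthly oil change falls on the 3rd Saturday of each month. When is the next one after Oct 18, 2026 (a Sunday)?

Oct 2026 starts on a Thursday; its first Saturday is the 3rd, so the 3rd Saturday is the 17th — Oct 17, 2026.
That is not after Oct 18, 2026, so look at Nov 2026.
Nov 2026 starts on a Sunday; its first Saturday is the 7th, so the 3rd Saturday is the 21st — Nov 21, 2026.

Nov 21, 2026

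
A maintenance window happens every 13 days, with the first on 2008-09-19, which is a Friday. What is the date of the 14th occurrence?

2009-03-07

The 14th occurrence is 13 intervals after the first: 13 × 13 = 169 days after 2008-09-19.
September has 30 days — 11 days to the end of September leaves 158.
October has 31 days (127 left).
November has 30 days (97 left).
December has 31 days (66 left).
January has 31 days (35 left).
February has 28 days (7 left).
7 days into March → 2009-03-07.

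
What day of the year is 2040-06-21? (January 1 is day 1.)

173

Days in months before June: 31 + 29 + 31 + 30 + 31 = 152.
Plus 21 days into June → day 173.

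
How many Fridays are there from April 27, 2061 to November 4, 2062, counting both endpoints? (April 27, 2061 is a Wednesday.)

80

April 27, 2061 is a Wednesday; the first Friday on or after it is April 29, 2061 (2 days later).
From April 29, 2061 to November 4, 2062: 246 + 308 = 554 days (rest of 2061, to November 4, 2062 in 2062).
554 ÷ 7 = 79 full weeks with remainder 1, so 79 more Fridays after the first → 80.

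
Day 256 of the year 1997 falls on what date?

13 September 1997

January has 31 days (256 − 31 = 225 remain).
February has 28 days (225 − 28 = 197 remain).
March has 31 days (197 − 31 = 166 remain).
April has 30 days (166 − 30 = 136 remain).
May has 31 days (136 − 31 = 105 remain).
June has 30 days (105 − 30 = 75 remain).
July has 31 days (75 − 31 = 44 remain).
August has 31 days (44 − 31 = 13 remain).
13 into September → September 13.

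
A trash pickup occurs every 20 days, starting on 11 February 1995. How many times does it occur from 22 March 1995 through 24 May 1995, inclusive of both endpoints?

4

Occurrences land 20·i days after 11 February 1995 for i = 0, 1, 2, …
22 March 1995 is 39 days after the start; 39 ÷ 20 = 1 remainder 19; since the remainder is 19, round up to i = 2. First occurrence in the window: #3 on 23 March 1995 (2×20 = 40 days in).
24 May 1995 is 102 days after the start; 102 ÷ 20 = 5 remainder 2. Last occurrence in the window: #6 on 22 May 1995.
Occurrences #3 through #6: 4 in total.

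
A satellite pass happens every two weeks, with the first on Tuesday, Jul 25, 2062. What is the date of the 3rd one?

The 3rd occurrence is 2 intervals after the first: 2 × 14 = 28 days after Jul 25, 2062.
Jul has 31 days — 6 days to the end of Jul leaves 22.
22 days into Aug → Aug 22, 2062.

Aug 22, 2062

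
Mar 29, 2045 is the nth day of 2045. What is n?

Days in months before Mar: 31 + 28 = 59.
Plus 29 days into Mar → day 88.

88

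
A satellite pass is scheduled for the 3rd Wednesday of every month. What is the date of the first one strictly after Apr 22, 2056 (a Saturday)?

Apr 2056 starts on a Saturday; its first Wednesday is the 5th, so the 3rd Wednesday is the 19th — Apr 19, 2056.
That is not after Apr 22, 2056, so look at May 2056.
May 2056 starts on a Monday; its first Wednesday is the 3rd, so the 3rd Wednesday is the 17th — May 17, 2056.

May 17, 2056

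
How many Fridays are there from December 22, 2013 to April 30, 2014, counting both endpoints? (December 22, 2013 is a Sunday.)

18

December 22, 2013 is a Sunday; the first Friday on or after it is December 27, 2013 (5 days later).
From December 27, 2013 to April 30, 2014: 4 + 31 + 28 + 31 + 30 = 124 days (rest of December, January, February, March, April).
124 ÷ 7 = 17 full weeks with remainder 5, so 17 more Fridays after the first → 18.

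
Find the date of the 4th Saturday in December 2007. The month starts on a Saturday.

2007-12-22

December 2007 begins on a Saturday, so the first Saturday is December 1.
The 4th Saturday is 3 weeks later: 1 + 21 = 22.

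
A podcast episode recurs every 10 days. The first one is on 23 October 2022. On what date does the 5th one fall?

The 5th occurrence is 4 intervals after the first: 4 × 10 = 40 days after 23 October 2022.
October has 31 days — 8 days to the end of October leaves 32.
November has 30 days (2 left).
2 days into December → 2 December 2022.

2 December 2022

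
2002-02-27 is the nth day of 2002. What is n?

58

Days in months before February: 31 = 31.
Plus 27 days into February → day 58.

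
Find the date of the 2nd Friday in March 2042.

March 2042 begins on a Saturday, so the first Friday is March 7 (6 days later).
The 2nd Friday is 1 weeks later: 7 + 7 = 14.

14 March 2042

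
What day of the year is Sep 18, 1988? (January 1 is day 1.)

Days in months before Sep: 31 + 29 + 31 + 30 + 31 + 30 + 31 + 31 = 244.
Plus 18 days into Sep → day 262.

262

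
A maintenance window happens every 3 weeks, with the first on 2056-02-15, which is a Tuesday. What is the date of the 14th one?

The 14th occurrence is 13 intervals after the first: 13 × 21 = 273 days after 2056-02-15.
February has 29 days — 14 days to the end of February leaves 259.
March has 31 days (228 left).
April has 30 days (198 left).
May has 31 days (167 left).
June has 30 days (137 left).
July has 31 days (106 left).
August has 31 days (75 left).
September has 30 days (45 left).
October has 31 days (14 left).
14 days into November → 2056-11-14.

2056-11-14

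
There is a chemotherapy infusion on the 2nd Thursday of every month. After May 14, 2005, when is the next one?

Jun 9, 2005

May 2005 starts on a Sunday; its first Thursday is the 5th, so the 2nd Thursday is the 12th — May 12, 2005.
That is not after May 14, 2005, so look at Jun 2005.
Jun 2005 starts on a Wednesday; its first Thursday is the 2nd, so the 2nd Thursday is the 9th — Jun 9, 2005.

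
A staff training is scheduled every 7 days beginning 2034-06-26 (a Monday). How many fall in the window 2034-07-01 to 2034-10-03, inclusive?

Occurrences land 7·i days after 2034-06-26 for i = 0, 1, 2, …
2034-07-01 is 5 days after the start; 5 ÷ 7 = 0 remainder 5; since the remainder is 5, round up to i = 1. First occurrence in the window: #2 on 2034-07-03 (1×7 = 7 days in).
2034-10-03 is 99 days after the start; 99 ÷ 7 = 14 remainder 1. Last occurrence in the window: #15 on 2034-10-02.
Occurrences #2 through #15: 14 in total.

14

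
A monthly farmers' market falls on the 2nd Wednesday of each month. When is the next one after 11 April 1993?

April 1993 starts on a Thursday; its first Wednesday is the 7th, so the 2nd Wednesday is the 14th — 14 April 1993.
14 April 1993 is after 11 April 1993, so that is the next one.

14 April 1993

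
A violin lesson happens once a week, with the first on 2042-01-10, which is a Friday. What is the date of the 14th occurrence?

2042-04-11

The 14th occurrence is 13 intervals after the first: 13 × 7 = 91 days after 2042-01-10.
January has 31 days — 21 days to the end of January leaves 70.
February has 28 days (42 left).
March has 31 days (11 left).
11 days into April → 2042-04-11.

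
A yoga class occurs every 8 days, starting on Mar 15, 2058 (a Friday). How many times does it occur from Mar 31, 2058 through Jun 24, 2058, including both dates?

Occurrences land 8·i days after Mar 15, 2058 for i = 0, 1, 2, …
Mar 31, 2058 is 16 days after the start; 16 ÷ 8 = 2 remainder 0. First occurrence in the window: #3 on Mar 31, 2058 (2×8 = 16 days in).
Jun 24, 2058 is 101 days after the start; 101 ÷ 8 = 12 remainder 5. Last occurrence in the window: #13 on Jun 19, 2058.
Occurrences #3 through #13: 11 in total.

11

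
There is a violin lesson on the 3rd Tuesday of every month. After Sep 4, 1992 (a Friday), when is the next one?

Sep 15, 1992

Sep 1992 starts on a Tuesday; its first Tuesday is the 1st, so the 3rd Tuesday is the 15th — Sep 15, 1992.
Sep 15, 1992 is after Sep 4, 1992, so that is the next one.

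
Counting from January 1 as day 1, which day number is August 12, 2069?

Days in months before August: 31 + 28 + 31 + 30 + 31 + 30 + 31 = 212.
Plus 12 days into August → day 224.

224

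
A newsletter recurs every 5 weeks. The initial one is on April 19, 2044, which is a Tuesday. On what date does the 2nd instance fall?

May 24, 2044

The 2nd occurrence is 1 interval after the first: 1 × 35 = 35 days after April 19, 2044.
April has 30 days — 11 days to the end of April leaves 24.
24 days into May → May 24, 2044.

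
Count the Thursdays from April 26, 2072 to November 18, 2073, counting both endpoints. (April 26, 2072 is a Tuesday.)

April 26, 2072 is a Tuesday; the first Thursday on or after it is April 28, 2072 (2 days later).
From April 28, 2072 to November 18, 2073: 247 + 322 = 569 days (rest of 2072, to November 18, 2073 in 2073).
569 ÷ 7 = 81 full weeks with remainder 2, so 81 more Thursdays after the first → 82.

82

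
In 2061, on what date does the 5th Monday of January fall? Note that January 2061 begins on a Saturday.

2061-01-31

January 2061 begins on a Saturday, so the first Monday is January 3 (2 days later).
The 5th Monday is 4 weeks later: 3 + 28 = 31.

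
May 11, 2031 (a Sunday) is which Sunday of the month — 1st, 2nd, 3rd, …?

Day 11 falls in week ⌈11/7⌉ of the month.
Days 1–7 hold the 1st Sunday, 8–14 the 2nd, 15–21 the 3rd, 22–28 the 4th, 29–31 the 5th.
11 is in the range for the 2nd.

2nd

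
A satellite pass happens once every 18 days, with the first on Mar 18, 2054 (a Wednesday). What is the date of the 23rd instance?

Apr 18, 2055

The 23rd occurrence is 22 intervals after the first: 22 × 18 = 396 days after Mar 18, 2054.
Mar has 31 days — 13 days to the end of Mar leaves 383.
Apr has 30 days (353 left).
May has 31 days (322 left).
Jun has 30 days (292 left).
Jul has 31 days (261 left).
Aug has 31 days (230 left).
Sep has 30 days (200 left).
Oct has 31 days (169 left).
Nov has 30 days (139 left).
Dec has 31 days (108 left).
Jan has 31 days (77 left).
Feb has 28 days (49 left).
Mar has 31 days (18 left).
18 days into Apr → Apr 18, 2055.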